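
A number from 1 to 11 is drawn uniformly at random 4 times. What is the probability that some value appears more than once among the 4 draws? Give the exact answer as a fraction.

611/1331

P(all 4 different) = 11/11 · 10/11 · ··· · 8/11 = 720/1331.
P(at least two equal) = 1 − 720/1331 = 611/1331.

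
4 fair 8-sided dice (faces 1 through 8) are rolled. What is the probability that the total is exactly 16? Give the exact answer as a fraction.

There are 8^4 = 4096 equally likely outcomes.
The number of ordered 4-tuples from {1,…,8} summing to 16 is 315.
P(sum = 16) = 315/4096.

315/4096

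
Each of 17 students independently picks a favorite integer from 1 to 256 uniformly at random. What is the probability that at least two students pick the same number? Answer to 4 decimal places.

It's easier to compute the probability that all 17 are distinct.
P(all distinct) = 256/256 · 255/256 · ··· · 240/256 ≈ 0.5810.
So the probability of at least one match is 1 − 0.5810 = 0.4190.

0.4190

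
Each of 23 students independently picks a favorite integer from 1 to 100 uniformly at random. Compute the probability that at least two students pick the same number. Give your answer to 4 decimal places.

0.9357

It's easier to compute the probability that all 23 are distinct.
P(all distinct) = 100/100 · 99/100 · ··· · 78/100 ≈ 0.0643.
So the probability of at least one match is 1 − 0.0643 = 0.9357.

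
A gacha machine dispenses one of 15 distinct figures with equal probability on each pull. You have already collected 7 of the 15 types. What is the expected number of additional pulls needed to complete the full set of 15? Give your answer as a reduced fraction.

Starting from 7 distinct types, each trial gives a new one with probability (15−i)/15 when i types are held, so the wait for the next new type is 15/(15−i).
E = 15/8 + 15/7 + 15/6 + 15/5 + 15/4 + 15/3 + 15/2 + 15/1 = 2283/56.

2283/56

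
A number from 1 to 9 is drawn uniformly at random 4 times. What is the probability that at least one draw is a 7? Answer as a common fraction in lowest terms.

2465/6561

P(no draw is a 7) = (8/9)^4 = 4096/6561.
P(at least one) = 1 − 4096/6561 = 2465/6561.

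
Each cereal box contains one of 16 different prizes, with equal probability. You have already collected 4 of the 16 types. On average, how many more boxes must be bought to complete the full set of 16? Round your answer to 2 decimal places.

Starting from 4 distinct types, each trial gives a new one with probability (16−i)/16 when i types are held, so the wait for the next new type is 16/(16−i).
E = 16/12 + 16/11 + 16/10 + 16/9 + 16/8 + 16/7 + 16/6 + 16/5 + 16/4 + 16/3 + 16/2 + 16/1 = 172042/3465 ≈ 49.65.

49.65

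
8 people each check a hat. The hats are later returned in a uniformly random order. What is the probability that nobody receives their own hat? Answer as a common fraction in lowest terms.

This is the derangement probability: permutations of 8 with no fixed point.
D(8) = 8! · (1 − 1/1! + 1/2! − ··· + (−1)^8/8!) = 14833.
P = 14833/40320 = 2119/5760.

2119/5760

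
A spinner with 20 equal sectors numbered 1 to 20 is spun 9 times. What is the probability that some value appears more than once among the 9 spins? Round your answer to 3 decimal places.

0.881

P(all 9 different) = 20/20 · 19/20 · ··· · 12/20 ≈ 0.119.
P(at least two equal) = 1 − 0.119 = 0.881.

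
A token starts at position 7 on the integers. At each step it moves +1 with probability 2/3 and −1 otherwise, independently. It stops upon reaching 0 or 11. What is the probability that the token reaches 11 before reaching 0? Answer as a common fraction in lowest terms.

2032/2047

Let r = q/p = (1/3)/(2/3) = 1/2. The recurrence P(i) = p·P(i+1) + q·P(i−1) with P(0)=0, P(11)=1 gives P(i) = (1 − r^i)/(1 − r^11).
P(7) = (1 − (1/2)^7) / (1 − (1/2)^11) = 2032/2047.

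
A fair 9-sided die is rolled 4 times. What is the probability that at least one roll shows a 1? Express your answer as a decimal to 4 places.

P(no roll shows a 1) = (8/9)^4 ≈ 0.6243.
P(at least one) = 1 − 0.6243 = 0.3757.

0.3757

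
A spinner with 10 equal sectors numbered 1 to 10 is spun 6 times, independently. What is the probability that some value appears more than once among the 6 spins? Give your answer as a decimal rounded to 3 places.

P(all 6 different) = 10/10 · 9/10 · ··· · 5/10 ≈ 0.151.
P(at least two equal) = 1 − 0.151 = 0.849.

0.849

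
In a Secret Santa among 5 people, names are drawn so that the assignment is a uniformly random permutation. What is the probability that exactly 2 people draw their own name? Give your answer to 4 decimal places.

Choose which 2 of the 5 are fixed: C(5,2) = 10 ways.
The remaining 3 must have no fixed point: D(3) = 2.
P = 10·2/120 = 1/6 ≈ 0.1667.

0.1667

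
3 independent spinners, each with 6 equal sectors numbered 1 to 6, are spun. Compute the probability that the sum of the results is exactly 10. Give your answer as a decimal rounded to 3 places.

There are 6^3 = 216 equally likely outcomes.
The number of ordered 3-tuples from {1,…,6} summing to 10 is 27.
P(sum = 10) = 27/216 = 1/8 ≈ 0.125.

0.125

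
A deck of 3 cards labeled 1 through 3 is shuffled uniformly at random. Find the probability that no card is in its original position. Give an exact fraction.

This is the derangement probability: permutations of 3 with no fixed point.
D(3) = 3! · (1 − 1/1! + 1/2! − ··· + (−1)^3/3!) = 2.
P = 2/6 = 1/3.

1/3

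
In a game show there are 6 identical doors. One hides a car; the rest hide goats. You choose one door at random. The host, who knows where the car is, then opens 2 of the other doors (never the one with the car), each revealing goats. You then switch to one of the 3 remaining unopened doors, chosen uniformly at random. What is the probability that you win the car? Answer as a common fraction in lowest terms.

5/18

Your original door holds the car with probability 1/6, so the other 5 collectively hold it with probability 5/6.
The host can always find 2 empty doors to open, so the reveals don't change that 5/6; it is now spread over the 3 remaining unopened doors.
P(win by switching) = (5/6) · (1/3) = 5/18.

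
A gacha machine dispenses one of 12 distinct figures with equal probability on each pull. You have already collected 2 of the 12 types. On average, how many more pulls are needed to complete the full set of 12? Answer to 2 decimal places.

35.15

Starting from 2 distinct types, each trial gives a new one with probability (12−i)/12 when i types are held, so the wait for the next new type is 12/(12−i).
E = 12/10 + 12/9 + 12/8 + 12/7 + 12/6 + 12/5 + 12/4 + 12/3 + 12/2 + 12/1 = 7381/210 ≈ 35.15.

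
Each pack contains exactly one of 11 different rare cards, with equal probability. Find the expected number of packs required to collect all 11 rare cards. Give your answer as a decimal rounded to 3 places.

33.219

After i distinct types are collected, each trial gives a new one with probability (11−i)/11, so the expected wait for the next new type is 11/(11−i).
E = 11/11 + 11/10 + 11/9 + 11/8 + 11/7 + 11/6 + 11/5 + 11/4 + 11/3 + 11/2 + 11/1 = 83711/2520 ≈ 33.219.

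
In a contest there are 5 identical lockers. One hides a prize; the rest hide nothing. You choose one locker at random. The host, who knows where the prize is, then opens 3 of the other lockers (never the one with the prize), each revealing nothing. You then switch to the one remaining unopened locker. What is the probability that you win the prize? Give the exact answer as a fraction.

Your original locker holds the prize with probability 1/5, so the other 4 collectively hold it with probability 4/5.
The host can always find 3 empty lockers to open, so the reveals don't change that 4/5; it is now spread over the 1 remaining unopened locker.
P(win by switching) = (4/5) · (1/1) = 4/5.

4/5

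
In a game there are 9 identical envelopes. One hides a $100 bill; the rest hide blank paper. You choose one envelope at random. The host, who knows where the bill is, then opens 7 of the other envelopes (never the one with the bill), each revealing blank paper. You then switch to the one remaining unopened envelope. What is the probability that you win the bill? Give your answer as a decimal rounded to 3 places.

Your original envelope holds the bill with probability 1/9, so the other 8 collectively hold it with probability 8/9.
The host can always find 7 empty envelopes to open, so the reveals don't change that 8/9; it is now spread over the 1 remaining unopened envelope.
P(win by switching) = (8/9) · (1/1) = 8/9 ≈ 0.889.

0.889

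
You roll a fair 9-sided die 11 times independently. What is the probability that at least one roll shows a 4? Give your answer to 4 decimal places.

P(no roll shows a 4) = (8/9)^11 ≈ 0.2737.
P(at least one) = 1 − 0.2737 = 0.7263.

0.7263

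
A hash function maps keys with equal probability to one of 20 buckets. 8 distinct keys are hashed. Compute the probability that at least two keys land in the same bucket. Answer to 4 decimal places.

It's easier to compute the probability that all 8 are distinct.
P(all distinct) = 20/20 · 19/20 · ··· · 13/20 ≈ 0.1984.
So the probability of at least one match is 1 − 0.1984 = 0.8016.

0.8016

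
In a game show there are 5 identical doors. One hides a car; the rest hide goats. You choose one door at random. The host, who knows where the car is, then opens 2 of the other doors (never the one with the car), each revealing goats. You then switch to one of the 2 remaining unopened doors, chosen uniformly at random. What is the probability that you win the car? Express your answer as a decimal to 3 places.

Your original door holds the car with probability 1/5, so the other 4 collectively hold it with probability 4/5.
The host can always find 2 empty doors to open, so the reveals don't change that 4/5; it is now spread over the 2 remaining unopened doors.
P(win by switching) = (4/5) · (1/2) = 2/5 ≈ 0.400.

0.400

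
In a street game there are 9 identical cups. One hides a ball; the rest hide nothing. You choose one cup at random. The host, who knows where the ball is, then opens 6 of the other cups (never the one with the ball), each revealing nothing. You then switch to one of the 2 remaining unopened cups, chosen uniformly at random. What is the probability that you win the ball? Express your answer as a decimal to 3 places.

Your original cup holds the ball with probability 1/9, so the other 8 collectively hold it with probability 8/9.
The host can always find 6 empty cups to open, so the reveals don't change that 8/9; it is now spread over the 2 remaining unopened cups.
P(win by switching) = (8/9) · (1/2) = 4/9 ≈ 0.444.

0.444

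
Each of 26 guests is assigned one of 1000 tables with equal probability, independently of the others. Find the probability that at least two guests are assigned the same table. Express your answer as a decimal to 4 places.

0.2795

It's easier to compute the probability that all 26 are distinct.
P(all distinct) = 1000/1000 · 999/1000 · ··· · 975/1000 ≈ 0.7205.
So the probability of at least one match is 1 − 0.7205 = 0.2795.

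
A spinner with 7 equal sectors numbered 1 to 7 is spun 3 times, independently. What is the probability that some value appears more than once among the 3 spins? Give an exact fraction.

P(all 3 different) = 7/7 · 6/7 · ··· · 5/7 = 30/49.
P(at least two equal) = 1 − 30/49 = 19/49.

19/49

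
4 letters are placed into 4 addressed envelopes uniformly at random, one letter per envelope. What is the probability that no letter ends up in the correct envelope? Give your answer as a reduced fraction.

This is the derangement probability: permutations of 4 with no fixed point.
D(4) = 4! · (1 − 1/1! + 1/2! − ··· + (−1)^4/4!) = 9.
P = 9/24 = 3/8.

3/8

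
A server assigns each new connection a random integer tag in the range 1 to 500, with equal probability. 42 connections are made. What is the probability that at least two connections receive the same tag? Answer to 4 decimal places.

0.8300

It's easier to compute the probability that all 42 are distinct.
P(all distinct) = 500/500 · 499/500 · ··· · 459/500 ≈ 0.1700.
So the probability of at least one match is 1 − 0.1700 = 0.8300.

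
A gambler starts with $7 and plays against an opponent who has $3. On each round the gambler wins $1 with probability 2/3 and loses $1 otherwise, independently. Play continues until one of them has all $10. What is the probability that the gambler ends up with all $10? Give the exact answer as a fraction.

Let r = q/p = (1/3)/(2/3) = 1/2. The recurrence P(i) = p·P(i+1) + q·P(i−1) with P(0)=0, P(10)=1 gives P(i) = (1 − r^i)/(1 − r^10).
P(7) = (1 − (1/2)^7) / (1 − (1/2)^10) = 1016/1023.

1016/1023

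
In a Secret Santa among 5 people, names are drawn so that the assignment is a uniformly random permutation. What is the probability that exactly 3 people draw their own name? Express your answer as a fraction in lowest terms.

1/12

Choose which 3 of the 5 are fixed: C(5,3) = 10 ways.
The remaining 2 must have no fixed point: D(2) = 1.
P = 10·1/120 = 1/12.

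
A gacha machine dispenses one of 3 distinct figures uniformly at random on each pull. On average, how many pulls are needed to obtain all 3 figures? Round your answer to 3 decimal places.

After i distinct types are collected, each trial gives a new one with probability (3−i)/3, so the expected wait for the next new type is 3/(3−i).
E = 3/3 + 3/2 + 3/1 = 11/2 ≈ 5.500.

5.500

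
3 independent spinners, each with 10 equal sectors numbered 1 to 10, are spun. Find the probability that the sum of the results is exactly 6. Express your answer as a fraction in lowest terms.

1/100

There are 10^3 = 1000 equally likely outcomes.
The number of ordered 3-tuples from {1,…,10} summing to 6 is 10.
P(sum = 6) = 10/1000 = 1/100.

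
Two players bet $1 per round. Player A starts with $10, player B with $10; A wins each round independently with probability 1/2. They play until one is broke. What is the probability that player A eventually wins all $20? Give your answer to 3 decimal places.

With a fair step, P(i) = ½P(i−1) + ½P(i+1) with P(0)=0, P(20)=1 has the linear solution P(i) = i/20.
P(10) = 10/20 = 1/2 ≈ 0.500.

0.500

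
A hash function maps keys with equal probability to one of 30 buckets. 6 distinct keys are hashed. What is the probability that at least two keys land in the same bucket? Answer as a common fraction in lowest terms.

It's easier to compute the probability that all 6 are distinct.
P(all distinct) = 30/30 · 29/30 · ··· · 25/30 = 2639/4500.
So the probability of at least one match is 1 − 2639/4500 = 1861/4500.

1861/4500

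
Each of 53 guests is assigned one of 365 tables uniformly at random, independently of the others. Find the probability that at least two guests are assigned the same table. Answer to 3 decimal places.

0.981

It's easier to compute the probability that all 53 are distinct.
P(all distinct) = 365/365 · 364/365 · ··· · 313/365 ≈ 0.019.
So the probability of at least one match is 1 − 0.019 = 0.981.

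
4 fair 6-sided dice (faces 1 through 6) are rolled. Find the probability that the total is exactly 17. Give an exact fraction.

13/162

There are 6^4 = 1296 equally likely outcomes.
The number of ordered 4-tuples from {1,…,6} summing to 17 is 104.
P(sum = 17) = 104/1296 = 13/162.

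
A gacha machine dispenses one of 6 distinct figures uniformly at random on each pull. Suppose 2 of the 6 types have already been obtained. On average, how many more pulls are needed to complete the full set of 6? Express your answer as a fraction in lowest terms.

25/2

Starting from 2 distinct types, each trial gives a new one with probability (6−i)/6 when i types are held, so the wait for the next new type is 6/(6−i).
E = 6/4 + 6/3 + 6/2 + 6/1 = 25/2.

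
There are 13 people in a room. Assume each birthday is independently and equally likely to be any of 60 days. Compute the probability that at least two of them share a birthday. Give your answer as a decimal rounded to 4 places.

It's easier to compute the probability that all 13 are distinct.
P(all distinct) = 60/60 · 59/60 · ··· · 48/60 ≈ 0.2463.
So the probability of at least one match is 1 − 0.2463 = 0.7537.

0.7537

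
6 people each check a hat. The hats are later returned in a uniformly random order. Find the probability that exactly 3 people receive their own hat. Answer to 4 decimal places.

0.0556

Choose which 3 of the 6 are fixed: C(6,3) = 20 ways.
The remaining 3 must have no fixed point: D(3) = 2.
P = 20·2/720 = 1/18 ≈ 0.0556.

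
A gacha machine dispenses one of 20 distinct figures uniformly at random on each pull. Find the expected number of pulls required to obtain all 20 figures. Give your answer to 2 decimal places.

After i distinct types are collected, each trial gives a new one with probability (20−i)/20, so the expected wait for the next new type is 20/(20−i).
E = 20/20 + 20/19 + 20/18 + 20/17 + 20/16 + 20/15 + 20/14 + 20/13 + 20/12 + 20/11 + 20/10 + 20/9 + 20/8 + 20/7 + 20/6 + 20/5 + 20/4 + 20/3 + 20/2 + 20/1 = 279175675/3879876 ≈ 71.95.

71.95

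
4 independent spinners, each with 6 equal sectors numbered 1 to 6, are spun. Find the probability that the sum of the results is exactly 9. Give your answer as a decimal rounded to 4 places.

0.0432

There are 6^4 = 1296 equally likely outcomes.
The number of ordered 4-tuples from {1,…,6} summing to 9 is 56.
P(sum = 9) = 56/1296 = 7/162 ≈ 0.0432.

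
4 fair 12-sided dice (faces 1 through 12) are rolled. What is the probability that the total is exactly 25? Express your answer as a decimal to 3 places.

There are 12^4 = 20736 equally likely outcomes.
The number of ordered 4-tuples from {1,…,12} summing to 25 is 1144.
P(sum = 25) = 1144/20736 = 143/2592 ≈ 0.055.

0.055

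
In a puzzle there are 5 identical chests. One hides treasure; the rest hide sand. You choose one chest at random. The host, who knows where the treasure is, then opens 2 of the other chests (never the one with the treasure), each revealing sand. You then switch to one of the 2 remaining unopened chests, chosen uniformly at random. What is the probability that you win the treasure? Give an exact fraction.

Your original chest holds the treasure with probability 1/5, so the other 4 collectively hold it with probability 4/5.
The host can always find 2 empty chests to open, so the reveals don't change that 4/5; it is now spread over the 2 remaining unopened chests.
P(win by switching) = (4/5) · (1/2) = 2/5.

2/5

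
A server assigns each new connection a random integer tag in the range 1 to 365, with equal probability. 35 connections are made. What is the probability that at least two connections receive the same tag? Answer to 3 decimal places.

0.814

It's easier to compute the probability that all 35 are distinct.
P(all distinct) = 365/365 · 364/365 · ··· · 331/365 ≈ 0.186.
So the probability of at least one match is 1 − 0.186 = 0.814.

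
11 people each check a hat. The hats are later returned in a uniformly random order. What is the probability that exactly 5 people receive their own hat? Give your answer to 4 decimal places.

0.0031

Choose which 5 of the 11 are fixed: C(11,5) = 462 ways.
The remaining 6 must have no fixed point: D(6) = 265.
P = 462·265/39916800 = 53/17280 ≈ 0.0031.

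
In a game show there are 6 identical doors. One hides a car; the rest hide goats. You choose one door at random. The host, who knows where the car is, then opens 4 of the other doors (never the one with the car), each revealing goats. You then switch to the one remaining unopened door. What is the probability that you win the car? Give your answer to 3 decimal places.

Your original door holds the car with probability 1/6, so the other 5 collectively hold it with probability 5/6.
The host can always find 4 empty doors to open, so the reveals don't change that 5/6; it is now spread over the 1 remaining unopened door.
P(win by switching) = (5/6) · (1/1) = 5/6 ≈ 0.833.

0.833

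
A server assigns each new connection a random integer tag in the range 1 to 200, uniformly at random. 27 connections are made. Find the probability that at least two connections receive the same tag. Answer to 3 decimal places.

0.841

It's easier to compute the probability that all 27 are distinct.
P(all distinct) = 200/200 · 199/200 · ··· · 174/200 ≈ 0.159.
So the probability of at least one match is 1 − 0.159 = 0.841.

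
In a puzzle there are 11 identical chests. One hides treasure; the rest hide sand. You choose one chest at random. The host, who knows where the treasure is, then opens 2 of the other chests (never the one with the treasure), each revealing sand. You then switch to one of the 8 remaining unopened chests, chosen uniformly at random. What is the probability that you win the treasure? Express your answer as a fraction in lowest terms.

Your original chest holds the treasure with probability 1/11, so the other 10 collectively hold it with probability 10/11.
The host can always find 2 empty chests to open, so the reveals don't change that 10/11; it is now spread over the 8 remaining unopened chests.
P(win by switching) = (10/11) · (1/8) = 5/44.

5/44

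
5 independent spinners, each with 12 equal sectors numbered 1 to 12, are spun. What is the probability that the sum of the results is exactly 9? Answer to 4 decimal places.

There are 12^5 = 248832 equally likely outcomes.
The number of ordered 5-tuples from {1,…,12} summing to 9 is 70.
P(sum = 9) = 70/248832 = 35/124416 ≈ 0.0003.

0.0003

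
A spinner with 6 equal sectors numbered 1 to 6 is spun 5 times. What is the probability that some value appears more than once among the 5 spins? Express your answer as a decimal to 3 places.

0.907

P(all 5 different) = 6/6 · 5/6 · ··· · 2/6 ≈ 0.093.
P(at least two equal) = 1 − 0.093 = 0.907.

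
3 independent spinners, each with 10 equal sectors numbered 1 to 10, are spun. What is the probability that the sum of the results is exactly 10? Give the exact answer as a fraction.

There are 10^3 = 1000 equally likely outcomes.
The number of ordered 3-tuples from {1,…,10} summing to 10 is 36.
P(sum = 10) = 36/1000 = 9/250.

9/250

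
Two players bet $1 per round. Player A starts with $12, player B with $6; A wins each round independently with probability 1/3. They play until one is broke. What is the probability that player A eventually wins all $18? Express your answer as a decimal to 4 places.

Let r = q/p = (2/3)/(1/3) = 2. The recurrence P(i) = p·P(i+1) + q·P(i−1) with P(0)=0, P(18)=1 gives P(i) = (1 − r^i)/(1 − r^18).
P(12) = (1 − (2)^12) / (1 − (2)^18) = 65/4161 ≈ 0.0156.

0.0156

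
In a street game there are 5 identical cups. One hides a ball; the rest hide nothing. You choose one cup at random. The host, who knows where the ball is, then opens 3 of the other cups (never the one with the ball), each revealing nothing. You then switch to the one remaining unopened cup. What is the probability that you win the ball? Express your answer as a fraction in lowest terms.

4/5

Your original cup holds the ball with probability 1/5, so the other 4 collectively hold it with probability 4/5.
The host can always find 3 empty cups to open, so the reveals don't change that 4/5; it is now spread over the 1 remaining unopened cup.
P(win by switching) = (4/5) · (1/1) = 4/5.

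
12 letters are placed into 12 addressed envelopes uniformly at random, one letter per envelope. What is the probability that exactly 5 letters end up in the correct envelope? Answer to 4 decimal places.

0.0031

Choose which 5 of the 12 are fixed: C(12,5) = 792 ways.
The remaining 7 must have no fixed point: D(7) = 1854.
P = 792·1854/479001600 = 103/33600 ≈ 0.0031.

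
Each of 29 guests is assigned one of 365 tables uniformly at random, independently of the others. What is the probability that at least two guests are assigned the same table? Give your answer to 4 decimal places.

It's easier to compute the probability that all 29 are distinct.
P(all distinct) = 365/365 · 364/365 · ··· · 337/365 ≈ 0.3190.
So the probability of at least one match is 1 − 0.3190 = 0.6810.

0.6810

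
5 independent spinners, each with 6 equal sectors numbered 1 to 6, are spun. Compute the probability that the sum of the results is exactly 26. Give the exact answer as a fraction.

There are 6^5 = 7776 equally likely outcomes.
The number of ordered 5-tuples from {1,…,6} summing to 26 is 70.
P(sum = 26) = 70/7776 = 35/3888.

35/3888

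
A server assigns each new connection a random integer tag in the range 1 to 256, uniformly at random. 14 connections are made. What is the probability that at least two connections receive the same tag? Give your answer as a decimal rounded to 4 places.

It's easier to compute the probability that all 14 are distinct.
P(all distinct) = 256/256 · 255/256 · ··· · 243/256 ≈ 0.6964.
So the probability of at least one match is 1 − 0.6964 = 0.3036.

0.3036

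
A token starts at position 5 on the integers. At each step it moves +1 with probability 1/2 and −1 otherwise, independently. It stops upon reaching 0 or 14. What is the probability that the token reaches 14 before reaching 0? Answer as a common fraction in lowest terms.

With a fair step, P(i) = ½P(i−1) + ½P(i+1) with P(0)=0, P(14)=1 has the linear solution P(i) = i/14.
P(5) = 5/14.

5/14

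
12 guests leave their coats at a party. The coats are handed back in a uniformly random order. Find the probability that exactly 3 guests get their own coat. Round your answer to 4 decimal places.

0.0613

Choose which 3 of the 12 are fixed: C(12,3) = 220 ways.
The remaining 9 must have no fixed point: D(9) = 133496.
P = 220·133496/479001600 = 16687/272160 ≈ 0.0613.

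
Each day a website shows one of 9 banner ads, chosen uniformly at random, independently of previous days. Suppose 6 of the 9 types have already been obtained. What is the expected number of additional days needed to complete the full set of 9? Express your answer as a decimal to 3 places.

Starting from 6 distinct types, each trial gives a new one with probability (9−i)/9 when i types are held, so the wait for the next new type is 9/(9−i).
E = 9/3 + 9/2 + 9/1 = 33/2 ≈ 16.500.

16.500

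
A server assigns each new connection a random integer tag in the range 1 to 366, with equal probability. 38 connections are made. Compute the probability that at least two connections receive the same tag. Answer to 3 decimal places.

It's easier to compute the probability that all 38 are distinct.
P(all distinct) = 366/366 · 365/366 · ··· · 329/366 ≈ 0.137.
So the probability of at least one match is 1 − 0.137 = 0.863.

0.863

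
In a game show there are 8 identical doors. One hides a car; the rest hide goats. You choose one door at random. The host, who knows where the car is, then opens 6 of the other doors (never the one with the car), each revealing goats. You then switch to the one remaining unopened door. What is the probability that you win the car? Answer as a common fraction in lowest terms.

7/8

Your original door holds the car with probability 1/8, so the other 7 collectively hold it with probability 7/8.
The host can always find 6 empty doors to open, so the reveals don't change that 7/8; it is now spread over the 1 remaining unopened door.
P(win by switching) = (7/8) · (1/1) = 7/8.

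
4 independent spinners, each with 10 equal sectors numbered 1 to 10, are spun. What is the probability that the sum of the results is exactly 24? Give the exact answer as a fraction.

633/10000

There are 10^4 = 10000 equally likely outcomes.
The number of ordered 4-tuples from {1,…,10} summing to 24 is 633.
P(sum = 24) = 633/10000.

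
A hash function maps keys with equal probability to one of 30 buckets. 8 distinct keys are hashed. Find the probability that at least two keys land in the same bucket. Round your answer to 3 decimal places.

It's easier to compute the probability that all 8 are distinct.
P(all distinct) = 30/30 · 29/30 · ··· · 23/30 ≈ 0.360.
So the probability of at least one match is 1 − 0.360 = 0.640.

0.640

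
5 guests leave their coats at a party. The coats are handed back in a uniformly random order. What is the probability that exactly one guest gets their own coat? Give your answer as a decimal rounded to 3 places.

0.375

Choose which one is fixed: C(5,1) = 5 ways.
The remaining 4 must have no fixed point: D(4) = 9.
P = 5·9/120 = 3/8 ≈ 0.375.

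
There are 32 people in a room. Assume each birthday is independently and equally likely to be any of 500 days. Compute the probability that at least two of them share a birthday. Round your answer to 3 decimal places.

It's easier to compute the probability that all 32 are distinct.
P(all distinct) = 500/500 · 499/500 · ··· · 469/500 ≈ 0.363.
So the probability of at least one match is 1 − 0.363 = 0.637.

0.637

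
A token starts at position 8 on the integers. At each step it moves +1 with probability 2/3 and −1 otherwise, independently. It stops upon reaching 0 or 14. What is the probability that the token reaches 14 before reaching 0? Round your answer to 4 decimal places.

0.9962

Let r = q/p = (1/3)/(2/3) = 1/2. The recurrence P(i) = p·P(i+1) + q·P(i−1) with P(0)=0, P(14)=1 gives P(i) = (1 − r^i)/(1 − r^14).
P(8) = (1 − (1/2)^8) / (1 − (1/2)^14) = 5440/5461 ≈ 0.9962.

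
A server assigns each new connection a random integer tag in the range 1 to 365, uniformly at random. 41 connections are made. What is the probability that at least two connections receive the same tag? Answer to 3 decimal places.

It's easier to compute the probability that all 41 are distinct.
P(all distinct) = 365/365 · 364/365 · ··· · 325/365 ≈ 0.097.
So the probability of at least one match is 1 − 0.097 = 0.903.

0.903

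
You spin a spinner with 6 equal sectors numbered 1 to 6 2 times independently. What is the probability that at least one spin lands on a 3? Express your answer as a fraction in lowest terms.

P(no spin lands on a 3) = (5/6)^2 = 25/36.
P(at least one) = 1 − 25/36 = 11/36.

11/36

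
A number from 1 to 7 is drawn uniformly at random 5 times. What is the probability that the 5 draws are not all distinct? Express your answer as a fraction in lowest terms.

2041/2401

P(all 5 different) = 7/7 · 6/7 · ··· · 3/7 = 360/2401.
P(at least two equal) = 1 − 360/2401 = 2041/2401.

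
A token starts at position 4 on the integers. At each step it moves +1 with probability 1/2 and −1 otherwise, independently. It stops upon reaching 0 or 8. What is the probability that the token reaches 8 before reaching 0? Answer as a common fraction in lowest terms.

With a fair step, P(i) = ½P(i−1) + ½P(i+1) with P(0)=0, P(8)=1 has the linear solution P(i) = i/8.
P(4) = 4/8 = 1/2.

1/2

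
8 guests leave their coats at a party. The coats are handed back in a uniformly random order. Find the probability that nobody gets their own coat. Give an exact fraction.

2119/5760

This is the derangement probability: permutations of 8 with no fixed point.
D(8) = 8! · (1 − 1/1! + 1/2! − ··· + (−1)^8/8!) = 14833.
P = 14833/40320 = 2119/5760.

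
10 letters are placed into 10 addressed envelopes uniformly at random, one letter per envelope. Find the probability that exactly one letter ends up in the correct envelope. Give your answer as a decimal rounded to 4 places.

Choose which one is fixed: C(10,1) = 10 ways.
The remaining 9 must have no fixed point: D(9) = 133496.
P = 10·133496/3628800 = 16687/45360 ≈ 0.3679.

0.3679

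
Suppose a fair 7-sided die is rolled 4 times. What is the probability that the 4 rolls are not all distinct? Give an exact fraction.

P(all 4 different) = 7/7 · 6/7 · ··· · 4/7 = 120/343.
P(at least two equal) = 1 − 120/343 = 223/343.

223/343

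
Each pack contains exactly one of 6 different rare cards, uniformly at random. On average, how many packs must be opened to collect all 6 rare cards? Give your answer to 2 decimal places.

14.70

After i distinct types are collected, each trial gives a new one with probability (6−i)/6, so the expected wait for the next new type is 6/(6−i).
E = 6/6 + 6/5 + 6/4 + 6/3 + 6/2 + 6/1 = 147/10 ≈ 14.70.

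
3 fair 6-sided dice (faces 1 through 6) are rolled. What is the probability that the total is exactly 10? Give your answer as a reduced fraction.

There are 6^3 = 216 equally likely outcomes.
The number of ordered 3-tuples from {1,…,6} summing to 10 is 27.
P(sum = 10) = 27/216 = 1/8.

1/8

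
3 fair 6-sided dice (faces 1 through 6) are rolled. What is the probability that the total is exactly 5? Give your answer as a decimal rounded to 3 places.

0.028

There are 6^3 = 216 equally likely outcomes.
The number of ordered 3-tuples from {1,…,6} summing to 5 is 6.
P(sum = 5) = 6/216 = 1/36 ≈ 0.028.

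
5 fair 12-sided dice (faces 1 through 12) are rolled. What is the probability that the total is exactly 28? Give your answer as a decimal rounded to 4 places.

0.0431

There are 12^5 = 248832 equally likely outcomes.
The number of ordered 5-tuples from {1,…,12} summing to 28 is 10725.
P(sum = 28) = 10725/248832 = 3575/82944 ≈ 0.0431.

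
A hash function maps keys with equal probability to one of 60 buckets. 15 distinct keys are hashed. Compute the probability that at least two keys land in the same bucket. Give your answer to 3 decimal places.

0.852

It's easier to compute the probability that all 15 are distinct.
P(all distinct) = 60/60 · 59/60 · ··· · 46/60 ≈ 0.148.
So the probability of at least one match is 1 − 0.148 = 0.852.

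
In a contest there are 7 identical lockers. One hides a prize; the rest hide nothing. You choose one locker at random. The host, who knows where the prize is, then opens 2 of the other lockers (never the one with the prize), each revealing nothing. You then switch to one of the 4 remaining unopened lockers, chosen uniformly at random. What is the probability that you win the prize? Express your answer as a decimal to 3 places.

0.214

Your original locker holds the prize with probability 1/7, so the other 6 collectively hold it with probability 6/7.
The host can always find 2 empty lockers to open, so the reveals don't change that 6/7; it is now spread over the 4 remaining unopened lockers.
P(win by switching) = (6/7) · (1/4) = 3/14 ≈ 0.214.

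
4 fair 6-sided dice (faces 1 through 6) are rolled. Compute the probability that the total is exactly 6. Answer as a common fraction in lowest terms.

5/648

There are 6^4 = 1296 equally likely outcomes.
The number of ordered 4-tuples from {1,…,6} summing to 6 is 10.
P(sum = 6) = 10/1296 = 5/648.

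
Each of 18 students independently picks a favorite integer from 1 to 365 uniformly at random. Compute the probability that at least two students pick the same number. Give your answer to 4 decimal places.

It's easier to compute the probability that all 18 are distinct.
P(all distinct) = 365/365 · 364/365 · ··· · 348/365 ≈ 0.6531.
So the probability of at least one match is 1 − 0.6531 = 0.3469.

0.3469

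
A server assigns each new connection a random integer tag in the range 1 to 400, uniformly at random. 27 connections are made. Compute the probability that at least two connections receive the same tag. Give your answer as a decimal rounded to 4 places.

It's easier to compute the probability that all 27 are distinct.
P(all distinct) = 400/400 · 399/400 · ··· · 374/400 ≈ 0.4076.
So the probability of at least one match is 1 − 0.4076 = 0.5924.

0.5924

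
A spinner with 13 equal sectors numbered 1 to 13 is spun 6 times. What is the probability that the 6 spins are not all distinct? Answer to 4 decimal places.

0.7440

P(all 6 different) = 13/13 · 12/13 · ··· · 8/13 ≈ 0.2560.
P(at least two equal) = 1 − 0.2560 = 0.7440.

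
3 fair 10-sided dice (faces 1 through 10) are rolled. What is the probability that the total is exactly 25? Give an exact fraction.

There are 10^3 = 1000 equally likely outcomes.
The number of ordered 3-tuples from {1,…,10} summing to 25 is 21.
P(sum = 25) = 21/1000.

21/1000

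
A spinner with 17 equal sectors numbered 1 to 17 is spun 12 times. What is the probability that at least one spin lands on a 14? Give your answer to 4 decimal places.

P(no spin lands on a 14) = (16/17)^12 ≈ 0.4831.
P(at least one) = 1 − 0.4831 = 0.5169.

0.5169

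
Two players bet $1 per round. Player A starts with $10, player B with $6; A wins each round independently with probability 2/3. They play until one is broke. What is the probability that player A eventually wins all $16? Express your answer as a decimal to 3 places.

Let r = q/p = (1/3)/(2/3) = 1/2. The recurrence P(i) = p·P(i+1) + q·P(i−1) with P(0)=0, P(16)=1 gives P(i) = (1 − r^i)/(1 − r^16).
P(10) = (1 − (1/2)^10) / (1 − (1/2)^16) = 21824/21845 ≈ 0.999.

0.999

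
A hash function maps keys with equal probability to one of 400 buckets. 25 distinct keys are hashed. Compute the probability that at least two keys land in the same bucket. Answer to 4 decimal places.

0.5350

It's easier to compute the probability that all 25 are distinct.
P(all distinct) = 400/400 · 399/400 · ··· · 376/400 ≈ 0.4650.
So the probability of at least one match is 1 − 0.4650 = 0.5350.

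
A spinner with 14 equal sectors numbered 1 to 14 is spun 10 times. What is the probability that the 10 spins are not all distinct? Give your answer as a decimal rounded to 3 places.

0.987

P(all 10 different) = 14/14 · 13/14 · ··· · 5/14 ≈ 0.013.
P(at least two equal) = 1 − 0.013 = 0.987.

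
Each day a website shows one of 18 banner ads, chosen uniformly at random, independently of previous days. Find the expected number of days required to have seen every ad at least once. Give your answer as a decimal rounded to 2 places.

62.91

After i distinct types are collected, each trial gives a new one with probability (18−i)/18, so the expected wait for the next new type is 18/(18−i).
E = 18/18 + 18/17 + 18/16 + 18/15 + 18/14 + 18/13 + 18/12 + 18/11 + 18/10 + 18/9 + 18/8 + 18/7 + 18/6 + 18/5 + 18/4 + 18/3 + 18/2 + 18/1 = 42822903/680680 ≈ 62.91.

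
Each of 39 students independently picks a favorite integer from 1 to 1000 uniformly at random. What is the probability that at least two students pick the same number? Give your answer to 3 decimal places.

0.528

It's easier to compute the probability that all 39 are distinct.
P(all distinct) = 1000/1000 · 999/1000 · ··· · 962/1000 ≈ 0.472.
So the probability of at least one match is 1 − 0.472 = 0.528.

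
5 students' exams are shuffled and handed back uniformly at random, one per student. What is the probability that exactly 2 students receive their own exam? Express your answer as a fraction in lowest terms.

Choose which 2 of the 5 are fixed: C(5,2) = 10 ways.
The remaining 3 must have no fixed point: D(3) = 2.
P = 10·2/120 = 1/6.

1/6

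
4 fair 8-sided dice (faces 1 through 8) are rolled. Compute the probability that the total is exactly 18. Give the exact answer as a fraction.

There are 8^4 = 4096 equally likely outcomes.
The number of ordered 4-tuples from {1,…,8} summing to 18 is 344.
P(sum = 18) = 344/4096 = 43/512.

43/512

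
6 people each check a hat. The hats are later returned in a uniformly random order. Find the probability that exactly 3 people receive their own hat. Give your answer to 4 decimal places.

0.0556

Choose which 3 of the 6 are fixed: C(6,3) = 20 ways.
The remaining 3 must have no fixed point: D(3) = 2.
P = 20·2/720 = 1/18 ≈ 0.0556.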